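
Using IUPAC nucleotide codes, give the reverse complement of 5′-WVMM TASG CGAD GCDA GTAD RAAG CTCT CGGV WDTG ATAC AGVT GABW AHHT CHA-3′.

Standard pairs A↔T, G↔C; ambiguity codes pair R↔Y, M↔K, W↔W, S↔S, B↔V, D↔H. Complement (WBKKATSCGCTHCGHTCATHYTTCGAGAGCCBWHACTATGTCBACTVWTDDAGDT), then reverse for 5'→3'.

5'-TDGADDTWVTCABCTGTATCAHWBCCGAGAGCTTYHTACTHGCHTCGCSTAKKBW-3'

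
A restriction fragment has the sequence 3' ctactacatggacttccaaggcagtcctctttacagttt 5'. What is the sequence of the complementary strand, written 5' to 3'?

The strand is given 3'→5', so its complement runs 5'→3' in the same left-to-right order: pair each base A↔T, G↔C.

5'-GATGATGTACCTGAAGGTTCCGTCAGGAGAAATGTCAAA-3'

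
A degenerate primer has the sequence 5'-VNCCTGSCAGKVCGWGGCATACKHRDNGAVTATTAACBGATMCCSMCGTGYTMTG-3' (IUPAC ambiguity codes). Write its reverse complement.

Standard pairs A↔T, G↔C; ambiguity codes pair R↔Y, M↔K, W↔W, S↔S, B↔V, D↔H, N↔N. Complement (BNGGACSGTCMBGCWCCGTATGMDYHNCTBATAATTGVCTAKGGSKGCACRAKAC), then reverse for 5'→3'.

5'-CAKARCACGKSGGKATCVGTTAATABTCNHYDMGTATGCCWCGBMCTGSCAGGNB-3'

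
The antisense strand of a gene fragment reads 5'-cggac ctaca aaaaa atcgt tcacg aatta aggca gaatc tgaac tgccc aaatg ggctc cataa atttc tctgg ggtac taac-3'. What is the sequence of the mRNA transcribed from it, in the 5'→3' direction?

RNA polymerase reads the template 3'→5' and synthesizes mRNA 5'→3' by base-pairing (A→U, T→A, G↔C). The complement of the template is GCCTGGATGTTTTTTTAGCAAGTGCTTAATTCCGTCTTAGACTTGACGGGTTTACCCGAGGTATTTAAAGAGACCCCATGATTG; antiparallel, so 5'→3' the coding strand is GTTAGTACCCCAGAGAAATTTATGGAGCCCATTTGGGCAGTTCAGATTCTGCCTTAATTCGTGAACGATTTTTTTGTAGGTCCG. Replace T with U for the mRNA.

5'-GUUAGUACCCCAGAGAAAUUUAUGGAGCCCAUUUGGGCAGUUCAGAUUCUGCCUUAAUUCGUGAACGAUUUUUUUGUAGGUCCG-3'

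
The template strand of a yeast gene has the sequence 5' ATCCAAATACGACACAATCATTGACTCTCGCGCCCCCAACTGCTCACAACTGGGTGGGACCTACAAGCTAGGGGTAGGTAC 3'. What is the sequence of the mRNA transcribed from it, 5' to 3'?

RNA polymerase reads the template 3'→5' and synthesizes mRNA 5'→3' by base-pairing (A→U, T→A, G↔C). The complement of the template is TAGGTTTATGCTGTGTTAGTAACTGAGAGCGCGGGGGTTGACGAGTGTTGACCCACCCTGGATGTTCGATCCCCATCCATG; antiparallel, so 5'→3' the coding strand is GTACCTACCCCTAGCTTGTAGGTCCCACCCAGTTGTGAGCAGTTGGGGGCGCGAGAGTCAATGATTGTGTCGTATTTGGAT. Replace T with U for the mRNA.

5′-GUACCUACCCCUAGCUUGUAGGUCCCACCCAGUUGUGAGCAGUUGGGGGCGCGAGAGUCAAUGAUUGUGUCGUAUUUGGAU-3′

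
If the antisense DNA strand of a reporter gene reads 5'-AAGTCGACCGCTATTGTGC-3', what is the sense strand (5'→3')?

5'-GCACAATAGCGGTCGACTT-3'

The coding strand is complementary and antiparallel to the template: take the complement (A↔T, G↔C) and reverse.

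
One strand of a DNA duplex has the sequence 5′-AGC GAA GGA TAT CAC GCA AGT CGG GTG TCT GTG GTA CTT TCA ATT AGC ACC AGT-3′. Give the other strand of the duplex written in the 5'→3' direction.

The complement of AGCGAAGGATATCACGCAAGTCGGGTGTCTGTGGTACTTTCAATTAGCACCAGT is TCGCTTCCTATAGTGCGTTCAGCCCACAGACACCATGAAAGTTAATCGTGGTCA (A↔T, G↔C). DNA strands are antiparallel, so the complementary strand runs 3'→5'; reversing gives the 5'→3' form.

5'-ACTGGTGCTAATTGAAAGTACCACAGACACCCGACTTGCGTGATATCCTTCGCT-3'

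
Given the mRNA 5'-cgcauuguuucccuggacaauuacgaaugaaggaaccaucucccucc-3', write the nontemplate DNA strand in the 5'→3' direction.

The coding DNA strand has the same 5'→3' sequence as the mRNA with U replaced by T.

5'-CGCATTGTTTCCCTGGACAATTACGAATGAAGGAACCATCTCCCTCC-3'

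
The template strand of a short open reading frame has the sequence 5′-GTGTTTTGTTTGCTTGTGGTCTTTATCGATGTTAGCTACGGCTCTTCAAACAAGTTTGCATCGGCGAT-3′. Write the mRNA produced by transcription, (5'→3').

The mRNA has the sequence of the coding strand (reverse complement of the template) with T→U. Reverse complement of GTGTTTTGTTTGCTTGTGGTCTTTATCGATGTTAGCTACGGCTCTTCAAACAAGTTTGCATCGGCGAT is ATCGCCGATGCAAACTTGTTTGAAGAGCCGTAGCTAACATCGATAAAGACCACAAGCAAACAAAACAC; then T→U.

5'-AUCGCCGAUGCAAACUUGUUUGAAGAGCCGUAGCUAACAUCGAUAAAGACCACAAGCAAACAAAACAC-3'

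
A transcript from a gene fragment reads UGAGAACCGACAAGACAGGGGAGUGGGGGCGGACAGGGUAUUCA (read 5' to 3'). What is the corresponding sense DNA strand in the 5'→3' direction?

5'-TGAGAACCGACAAGACAGGGGAGTGGGGGCGGACAGGGTATTCA-3'

The coding DNA strand has the same 5'→3' sequence as the mRNA with U replaced by T.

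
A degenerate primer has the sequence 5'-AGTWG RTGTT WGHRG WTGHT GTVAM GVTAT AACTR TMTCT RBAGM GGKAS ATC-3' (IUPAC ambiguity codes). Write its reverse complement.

Standard pairs A↔T, G↔C; ambiguity codes pair R↔Y, M↔K, W↔W, S↔S, B↔V, H↔D. Complement (TCAWCYACAAWCDYCWACDACABTKCBATATTGAYAKAGAYVTCKCCMTSTAG), then reverse for 5'→3'.

5'-GATSTMCCKCTVYAGAKAYAGTTATABCKTBACADCAWCYDCWAACAYCWACT-3'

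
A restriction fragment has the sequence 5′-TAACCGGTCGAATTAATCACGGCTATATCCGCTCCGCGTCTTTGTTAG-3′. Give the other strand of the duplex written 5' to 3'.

5'-CTAACAAAGACGCGGAGCGGATATAGCCGTGATTAATTCGACCGGTTA-3'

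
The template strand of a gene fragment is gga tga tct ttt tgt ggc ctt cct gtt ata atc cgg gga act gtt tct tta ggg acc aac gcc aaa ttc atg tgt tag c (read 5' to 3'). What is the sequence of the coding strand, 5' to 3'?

The coding strand is complementary and antiparallel to the template: take the complement (A↔T, G↔C) and reverse.

5'-GCTAACACATGAATTTGGCGTTGGTCCCTAAAGAAACAGTTCCCCGGATTATAACAGGAAGGCCACAAAAAGATCATCC-3'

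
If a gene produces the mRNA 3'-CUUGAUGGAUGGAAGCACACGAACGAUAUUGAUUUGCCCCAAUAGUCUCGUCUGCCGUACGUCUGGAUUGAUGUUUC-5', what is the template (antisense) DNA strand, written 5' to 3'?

5'-GAACTACCTACCTTCGTGTGCTTGCTATAACTAAACGGGGTTATCAGAGCAGACGGCATGCAGACCTAACTACAAAG-3'

Written 5'→3' the mRNA is CUUUGUAGUUAGGUCUGCAUGCCGUCUGCUCUGAUAACCCCGUUUAGUUAUAGCAAGCACACGAAGGUAGGUAGUUC, so the coding DNA strand is CTTTGTAGTTAGGTCTGCATGCCGTCTGCTCTGATAACCCCGTTTAGTTATAGCAAGCACACGAAGGTAGGTAGTTC. The template is its reverse complement.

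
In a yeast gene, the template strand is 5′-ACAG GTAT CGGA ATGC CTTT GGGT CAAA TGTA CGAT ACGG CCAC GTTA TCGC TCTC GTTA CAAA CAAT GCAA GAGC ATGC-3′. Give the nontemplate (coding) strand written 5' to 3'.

The coding strand is complementary and antiparallel to the template: take the complement (A↔T, G↔C) and reverse.

5'-GCATGCTCTTGCATTGTTTGTAACGAGAGCGATAACGTGGCCGTATCGTACATTTGACCCAAAGGCATTCCGATACCTGT-3'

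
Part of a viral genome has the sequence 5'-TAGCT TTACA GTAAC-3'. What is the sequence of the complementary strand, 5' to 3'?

The complement of TAGCTTTACAGTAAC is ATCGAAATGTCATTG (A↔T, G↔C). DNA strands are antiparallel, so the complementary strand runs 3'→5'; reversing gives the 5'→3' form.

5'-GTTACTGTAAAGCTA-3'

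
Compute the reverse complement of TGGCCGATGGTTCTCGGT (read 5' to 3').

Reading the sequence 3'→5' and pairing each base (A↔T, G↔C) gives the reverse complement directly.

5′-ACCGAGAACCATCGGCCA-3′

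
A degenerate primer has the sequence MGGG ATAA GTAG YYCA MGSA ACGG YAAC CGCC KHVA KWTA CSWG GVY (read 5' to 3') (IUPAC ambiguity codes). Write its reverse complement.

5'-RBCCWSGTAWMTBDMGGCGGTTRCCGTTSCKTGRRCTACTTATCCCK-3'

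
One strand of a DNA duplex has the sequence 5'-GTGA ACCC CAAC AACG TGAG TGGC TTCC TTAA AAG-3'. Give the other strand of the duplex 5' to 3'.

5'-CTTTTAAGGAAGCCACTCACGTTGTTGGGGTTCAC-3'

Pairing A↔T and G↔C gives CACTTGGGGTTGTTGCACTCACCGAAGGAATTTTC, running 3'→5'. Reverse for the 5'→3' convention.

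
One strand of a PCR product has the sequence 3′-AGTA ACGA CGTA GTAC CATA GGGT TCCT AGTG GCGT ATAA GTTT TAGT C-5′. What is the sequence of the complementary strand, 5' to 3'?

5'-TCATTGCTGCATCATGGTATCCCAAGGATCACCGCATATTCAAAATCAG-3'

The strand is given 3'→5', so its complement runs 5'→3' in the same left-to-right order: pair each base A↔T, G↔C.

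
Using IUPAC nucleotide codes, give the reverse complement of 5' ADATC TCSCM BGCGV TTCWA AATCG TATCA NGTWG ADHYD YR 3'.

Standard pairs A↔T, G↔C; ambiguity codes pair R↔Y, M↔K, W↔W, S↔S, B↔V, D↔H, N↔N. Complement (THTAGAGSGKVCGCBAAGWTTTAGCATAGTNCAWCTHDRHRY), then reverse for 5'→3'.

5′-YRHRDHTCWACNTGATACGATTTWGAABCGCVKGSGAGATHT-3′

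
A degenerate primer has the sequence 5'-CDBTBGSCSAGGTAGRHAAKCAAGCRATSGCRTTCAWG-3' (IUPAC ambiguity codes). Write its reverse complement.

5'-CWTGAAYGCSATYGCTTGMTTDYCTACCTSGSCVAVHG-3'

Standard pairs A↔T, G↔C; ambiguity codes pair R↔Y, K↔M, W↔W, S↔S, B↔V, D↔H. Complement (GHVAVCSGSTCCATCYDTTMGTTCGYTASCGYAAGTWC), then reverse for 5'→3'.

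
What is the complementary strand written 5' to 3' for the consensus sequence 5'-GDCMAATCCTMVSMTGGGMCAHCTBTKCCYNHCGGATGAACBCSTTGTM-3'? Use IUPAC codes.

5′-KACAASGVGTTCATCCGDNRGGMAVAGDTGKCCCAKSBKAGGATTKGHC-3′

Standard pairs A↔T, G↔C; ambiguity codes pair Y↔R, M↔K, S↔S, B↔V, D↔H, N↔N. Complement (CHGKTTAGGAKBSKACCCKGTDGAVAMGGRNDGCCTACTTGVGSAACAK), then reverse for 5'→3'.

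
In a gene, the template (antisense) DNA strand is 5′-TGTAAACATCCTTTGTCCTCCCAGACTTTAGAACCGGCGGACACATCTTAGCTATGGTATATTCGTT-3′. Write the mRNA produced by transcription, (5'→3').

5'-AACGAAUAUACCAUAGCUAAGAUGUGUCCGCCGGUUCUAAAGUCUGGGAGGACAAAGGAUGUUUACA-3'

The mRNA has the sequence of the coding strand (reverse complement of the template) with T→U. Reverse complement of TGTAAACATCCTTTGTCCTCCCAGACTTTAGAACCGGCGGACACATCTTAGCTATGGTATATTCGTT is AACGAATATACCATAGCTAAGATGTGTCCGCCGGTTCTAAAGTCTGGGAGGACAAAGGATGTTTACA; then T→U.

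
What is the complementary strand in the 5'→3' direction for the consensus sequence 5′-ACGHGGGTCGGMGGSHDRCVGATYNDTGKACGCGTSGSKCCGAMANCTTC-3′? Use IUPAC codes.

5′-GAAGNTKTCGGMSCSACGCGTMCAHNRATCBGYHDSCCKCCGACCCDCGT-3′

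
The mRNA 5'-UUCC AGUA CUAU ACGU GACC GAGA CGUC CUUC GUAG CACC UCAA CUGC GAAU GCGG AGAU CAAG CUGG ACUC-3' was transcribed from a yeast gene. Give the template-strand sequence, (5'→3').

Replace U with T to get the coding DNA strand: TTCCAGTACTATACGTGACCGAGACGTCCTTCGTAGCACCTCAACTGCGAATGCGGAGATCAAGCTGGACTC. The template strand is its reverse complement (complement AAGGTCATGATATGCACTGGCTCTGCAGGAAGCATCGTGGAGTTGACGCTTACGCCTCTAGTTCGACCTGAG, then reverse).

5'-GAGTCCAGCTTGATCTCCGCATTCGCAGTTGAGGTGCTACGAAGGACGTCTCGGTCACGTATAGTACTGGAA-3'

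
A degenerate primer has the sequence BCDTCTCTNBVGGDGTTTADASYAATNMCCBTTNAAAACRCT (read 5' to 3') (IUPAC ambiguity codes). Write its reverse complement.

5'-AGYGTTTTNAAVGGKNATTRSTHTAAACHCCBVNAGAGAHGV-3'

Standard pairs A↔T, G↔C; ambiguity codes pair R↔Y, M↔K, S↔S, B↔V, D↔H, N↔N. Complement (VGHAGAGANVBCCHCAAATHTSRTTANKGGVAANTTTTGYGA), then reverse for 5'→3'.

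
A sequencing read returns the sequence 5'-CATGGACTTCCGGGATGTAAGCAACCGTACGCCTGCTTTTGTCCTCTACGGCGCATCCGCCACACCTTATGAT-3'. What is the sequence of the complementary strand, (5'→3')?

The complement of CATGGACTTCCGGGATGTAAGCAACCGTACGCCTGCTTTTGTCCTCTACGGCGCATCCGCCACACCTTATGAT is GTACCTGAAGGCCCTACATTCGTTGGCATGCGGACGAAAACAGGAGATGCCGCGTAGGCGGTGTGGAATACTA (A↔T, G↔C). DNA strands are antiparallel, so the complementary strand runs 3'→5'; reversing gives the 5'→3' form.

5′-ATCATAAGGTGTGGCGGATGCGCCGTAGAGGACAAAAGCAGGCGTACGGTTGCTTACATCCCGGAAGTCCATG-3′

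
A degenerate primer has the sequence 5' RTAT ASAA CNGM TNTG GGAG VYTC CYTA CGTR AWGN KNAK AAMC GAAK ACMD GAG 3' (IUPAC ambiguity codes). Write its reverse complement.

Standard pairs A↔T, G↔C; ambiguity codes pair R↔Y, M↔K, W↔W, S↔S, D↔H, V↔B, N↔N. Complement (YATATSTTGNCKANACCCTCBRAGGRATGCAYTWCNMNTMTTKGCTTMTGKHCTC), then reverse for 5'→3'.

5′-CTCHKGTMTTCGKTTMTNMNCWTYACGTARGGARBCTCCCANAKCNGTTSTATAY-3′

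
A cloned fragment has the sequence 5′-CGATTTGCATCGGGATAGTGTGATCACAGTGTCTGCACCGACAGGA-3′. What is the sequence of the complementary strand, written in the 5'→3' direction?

5'-TCCTGTCGGTGCAGACACTGTGATCACACTATCCCGATGCAAATCG-3'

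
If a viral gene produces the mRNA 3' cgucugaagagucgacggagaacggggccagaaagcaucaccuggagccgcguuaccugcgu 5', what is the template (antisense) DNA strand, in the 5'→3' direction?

5'-GCAGACTTCTCAGCTGCCTCTTGCCCCGGTCTTTCGTAGTGGACCTCGGCGCAATGGACGCA-3'

Written 5'→3' the mRNA is UGCGUCCAUUGCGCCGAGGUCCACUACGAAAGACCGGGGCAAGAGGCAGCUGAGAAGUCUGC, so the coding DNA strand is TGCGTCCATTGCGCCGAGGTCCACTACGAAAGACCGGGGCAAGAGGCAGCTGAGAAGTCTGC. The template is its reverse complement.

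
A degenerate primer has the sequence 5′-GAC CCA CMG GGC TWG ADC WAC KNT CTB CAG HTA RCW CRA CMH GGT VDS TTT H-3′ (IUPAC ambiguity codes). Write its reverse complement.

5'-DAAASHBACCDKGTYGWGYTADCTGVAGANMGTWGHTCWAGCCCKGTGGGTC-3'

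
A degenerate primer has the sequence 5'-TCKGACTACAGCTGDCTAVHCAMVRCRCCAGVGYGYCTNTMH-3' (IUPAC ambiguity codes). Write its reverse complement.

Standard pairs A↔T, G↔C; ambiguity codes pair R↔Y, M↔K, D↔H, V↔B, N↔N. Complement (AGMCTGATGTCGACHGATBDGTKBYGYGGTCBCRCRGANAKD), then reverse for 5'→3'.

5'-DKANAGRCRCBCTGGYGYBKTGDBTAGHCAGCTGTAGTCMGA-3'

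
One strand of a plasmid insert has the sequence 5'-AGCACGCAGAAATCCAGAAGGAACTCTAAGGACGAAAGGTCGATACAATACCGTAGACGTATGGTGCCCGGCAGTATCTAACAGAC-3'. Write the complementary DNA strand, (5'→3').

The complement of AGCACGCAGAAATCCAGAAGGAACTCTAAGGACGAAAGGTCGATACAATACCGTAGACGTATGGTGCCCGGCAGTATCTAACAGAC is TCGTGCGTCTTTAGGTCTTCCTTGAGATTCCTGCTTTCCAGCTATGTTATGGCATCTGCATACCACGGGCCGTCATAGATTGTCTG (A↔T, G↔C). DNA strands are antiparallel, so the complementary strand runs 3'→5'; reversing gives the 5'→3' form.

5'-GTCTGTTAGATACTGCCGGGCACCATACGTCTACGGTATTGTATCGACCTTTCGTCCTTAGAGTTCCTTCTGGATTTCTGCGTGCT-3'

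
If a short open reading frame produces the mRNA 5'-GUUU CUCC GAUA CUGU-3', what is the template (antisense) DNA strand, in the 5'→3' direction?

Replace U with T to get the coding DNA strand: GTTTCTCCGATACTGT. The template strand is its reverse complement (complement CAAAGAGGCTATGACA, then reverse).

5'-ACAGTATCGGAGAAAC-3'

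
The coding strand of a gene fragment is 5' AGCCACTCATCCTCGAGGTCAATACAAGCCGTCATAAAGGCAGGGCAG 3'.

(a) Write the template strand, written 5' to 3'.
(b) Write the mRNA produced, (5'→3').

(a) 5'-CTGCCCTGCCTTTATGACGGCTTGTATTGACCTCGAGGATGAGTGGCT-3'
(b) 5'-AGCCACUCAUCCUCGAGGUCAAUACAAGCCGUCAUAAAGGCAGGGCAG-3'

(a) The template strand is the reverse complement of the coding strand: complement TCGGTGAGTAGGAGCTCCAGTTATGTTCGGCAGTATTTCCGTCCCGTC, then reverse.
(b) mRNA matches the coding strand with T→U.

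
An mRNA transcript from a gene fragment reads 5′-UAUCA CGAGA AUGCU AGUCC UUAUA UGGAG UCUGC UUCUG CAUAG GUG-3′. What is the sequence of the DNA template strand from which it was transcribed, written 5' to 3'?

5'-CACCTATGCAGAAGCAGACTCCATATAAGGACTAGCATTCTCGTGATA-3'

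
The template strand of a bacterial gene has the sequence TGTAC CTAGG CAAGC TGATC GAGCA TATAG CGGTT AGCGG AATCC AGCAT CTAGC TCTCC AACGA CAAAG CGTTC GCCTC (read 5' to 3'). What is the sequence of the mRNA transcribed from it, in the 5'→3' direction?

The mRNA has the sequence of the coding strand (reverse complement of the template) with T→U. Reverse complement of TGTACCTAGGCAAGCTGATCGAGCATATAGCGGTTAGCGGAATCCAGCATCTAGCTCTCCAACGACAAAGCGTTCGCCTC is GAGGCGAACGCTTTGTCGTTGGAGAGCTAGATGCTGGATTCCGCTAACCGCTATATGCTCGATCAGCTTGCCTAGGTACA; then T→U.

5'-GAGGCGAACGCUUUGUCGUUGGAGAGCUAGAUGCUGGAUUCCGCUAACCGCUAUAUGCUCGAUCAGCUUGCCUAGGUACA-3'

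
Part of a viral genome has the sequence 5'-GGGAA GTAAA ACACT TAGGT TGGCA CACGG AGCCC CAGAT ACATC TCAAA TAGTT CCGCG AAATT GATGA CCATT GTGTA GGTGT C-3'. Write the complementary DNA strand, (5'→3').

The complement of GGGAAGTAAAACACTTAGGTTGGCACACGGAGCCCCAGATACATCTCAAATAGTTCCGCGAAATTGATGACCATTGTGTAGGTGTC is CCCTTCATTTTGTGAATCCAACCGTGTGCCTCGGGGTCTATGTAGAGTTTATCAAGGCGCTTTAACTACTGGTAACACATCCACAG (A↔T, G↔C). DNA strands are antiparallel, so the complementary strand runs 3'→5'; reversing gives the 5'→3' form.

5'-GACACCTACACAATGGTCATCAATTTCGCGGAACTATTTGAGATGTATCTGGGGCTCCGTGTGCCAACCTAAGTGTTTTACTTCCC-3'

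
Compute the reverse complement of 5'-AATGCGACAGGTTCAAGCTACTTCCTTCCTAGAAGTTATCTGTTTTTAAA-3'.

5'-TTTAAAAACAGATAACTTCTAGGAAGGAAGTAGCTTGAACCTGTCGCATT-3'

Complement each base (A↔T, G↔C): TTACGCTGTCCAAGTTCGATGAAGGAAGGATCTTCAATAGACAAAAATTT. Then reverse.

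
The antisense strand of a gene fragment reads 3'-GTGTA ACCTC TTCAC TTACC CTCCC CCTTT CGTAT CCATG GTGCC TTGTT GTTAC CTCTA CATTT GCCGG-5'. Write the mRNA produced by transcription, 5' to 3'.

5'-CACAUUGGAGAAGUGAAUGGGAGGGGGAAAGCAUAGGUACCACGGAACAACAAUGGAGAUGUAAACGGCC-3'

Reading the template 3'→5' as shown, RNA polymerase pairs each base (A→U, T→A, G↔C) to build mRNA 5'→3' directly.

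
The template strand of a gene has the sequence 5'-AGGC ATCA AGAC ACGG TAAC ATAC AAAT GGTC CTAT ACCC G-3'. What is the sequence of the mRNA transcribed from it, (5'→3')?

5′-CGGGUAUAGGACCAUUUGUAUGUUACCGUGUCUUGAUGCCU-3′

The mRNA has the sequence of the coding strand (reverse complement of the template) with T→U. Reverse complement of AGGCATCAAGACACGGTAACATACAAATGGTCCTATACCCG is CGGGTATAGGACCATTTGTATGTTACCGTGTCTTGATGCCT; then T→U.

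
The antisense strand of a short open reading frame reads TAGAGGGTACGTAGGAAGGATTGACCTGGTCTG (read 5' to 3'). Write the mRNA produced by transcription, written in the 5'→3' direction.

5′-CAGACCAGGUCAAUCCUUCCUACGUACCCUCUA-3′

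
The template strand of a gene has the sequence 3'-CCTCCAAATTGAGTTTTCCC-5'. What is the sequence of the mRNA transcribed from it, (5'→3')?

5'-GGAGGUUUAACUCAAAAGGG-3'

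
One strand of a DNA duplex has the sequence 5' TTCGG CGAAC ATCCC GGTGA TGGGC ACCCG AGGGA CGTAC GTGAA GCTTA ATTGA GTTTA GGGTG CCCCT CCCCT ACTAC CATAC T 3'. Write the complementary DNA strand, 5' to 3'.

The complement of TTCGGCGAACATCCCGGTGATGGGCACCCGAGGGACGTACGTGAAGCTTAATTGAGTTTAGGGTGCCCCTCCCCTACTACCATACT is AAGCCGCTTGTAGGGCCACTACCCGTGGGCTCCCTGCATGCACTTCGAATTAACTCAAATCCCACGGGGAGGGGATGATGGTATGA (A↔T, G↔C). DNA strands are antiparallel, so the complementary strand runs 3'→5'; reversing gives the 5'→3' form.

5′-AGTATGGTAGTAGGGGAGGGGCACCCTAAACTCAATTAAGCTTCACGTACGTCCCTCGGGTGCCCATCACCGGGATGTTCGCCGAA-3′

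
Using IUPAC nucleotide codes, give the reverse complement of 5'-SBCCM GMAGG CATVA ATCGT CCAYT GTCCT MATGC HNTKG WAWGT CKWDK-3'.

Standard pairs A↔T, G↔C; ambiguity codes pair Y↔R, M↔K, W↔W, S↔S, B↔V, D↔H, N↔N. Complement (SVGGKCKTCCGTABTTAGCAGGTRACAGGAKTACGDNAMCWTWCAGMWHM), then reverse for 5'→3'.

5'-MHWMGACWTWCMANDGCATKAGGACARTGGACGATTBATGCCTKCKGGVS-3'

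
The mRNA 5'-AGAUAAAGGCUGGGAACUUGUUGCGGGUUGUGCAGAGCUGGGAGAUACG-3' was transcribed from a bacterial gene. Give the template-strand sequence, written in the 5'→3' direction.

5'-CGTATCTCCCAGCTCTGCACAACCCGCAACAAGTTCCCAGCCTTTATCT-3'

Replace U with T to get the coding DNA strand: AGATAAAGGCTGGGAACTTGTTGCGGGTTGTGCAGAGCTGGGAGATACG. The template strand is its reverse complement (complement TCTATTTCCGACCCTTGAACAACGCCCAACACGTCTCGACCCTCTATGC, then reverse).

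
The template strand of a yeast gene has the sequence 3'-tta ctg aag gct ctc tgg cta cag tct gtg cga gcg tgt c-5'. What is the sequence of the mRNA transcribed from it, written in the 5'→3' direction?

Reading the template 3'→5' as shown, RNA polymerase pairs each base (A→U, T→A, G↔C) to build mRNA 5'→3' directly.

5′-AAUGACUUCCGAGAGACCGAUGUCAGACACGCUCGCACAG-3′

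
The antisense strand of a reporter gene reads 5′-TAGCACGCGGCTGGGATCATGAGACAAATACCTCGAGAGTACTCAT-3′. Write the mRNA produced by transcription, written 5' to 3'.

RNA polymerase reads the template 3'→5' and synthesizes mRNA 5'→3' by base-pairing (A→U, T→A, G↔C). The complement of the template is ATCGTGCGCCGACCCTAGTACTCTGTTTATGGAGCTCTCATGAGTA; antiparallel, so 5'→3' the coding strand is ATGAGTACTCTCGAGGTATTTGTCTCATGATCCCAGCCGCGTGCTA. Replace T with U for the mRNA.

5'-AUGAGUACUCUCGAGGUAUUUGUCUCAUGAUCCCAGCCGCGUGCUA-3'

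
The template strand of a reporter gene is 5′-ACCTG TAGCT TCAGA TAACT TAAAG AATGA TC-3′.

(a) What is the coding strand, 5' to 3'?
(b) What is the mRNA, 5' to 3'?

(a) 5'-GATCATTCTTTAAGTTATCTGAAGCTACAGGT-3'
(b) 5'-GAUCAUUCUUUAAGUUAUCUGAAGCUACAGGU-3'

(a) The coding strand is the reverse complement of the template: complement TGGACATCGAAGTCTATTGAATTTCTTACTAG, then reverse.
(b) mRNA has the coding-strand sequence with T→U.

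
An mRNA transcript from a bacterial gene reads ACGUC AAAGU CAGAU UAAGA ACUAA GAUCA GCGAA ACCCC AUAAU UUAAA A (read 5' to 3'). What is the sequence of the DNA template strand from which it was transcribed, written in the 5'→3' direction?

5'-TTTTAAATTATGGGGTTTCGCTGATCTTAGTTCTTAATCTGACTTTGACGT-3'

Replace U with T to get the coding DNA strand: ACGTCAAAGTCAGATTAAGAACTAAGATCAGCGAAACCCCATAATTTAAAA. The template strand is its reverse complement (complement TGCAGTTTCAGTCTAATTCTTGATTCTAGTCGCTTTGGGGTATTAAATTTT, then reverse).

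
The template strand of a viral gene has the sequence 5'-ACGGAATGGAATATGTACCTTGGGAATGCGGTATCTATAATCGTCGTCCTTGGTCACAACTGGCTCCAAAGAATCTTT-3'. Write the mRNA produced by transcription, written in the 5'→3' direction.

5'-AAAGAUUCUUUGGAGCCAGUUGUGACCAAGGACGACGAUUAUAGAUACCGCAUUCCCAAGGUACAUAUUCCAUUCCGU-3'

RNA polymerase reads the template 3'→5' and synthesizes mRNA 5'→3' by base-pairing (A→U, T→A, G↔C). The complement of the template is TGCCTTACCTTATACATGGAACCCTTACGCCATAGATATTAGCAGCAGGAACCAGTGTTGACCGAGGTTTCTTAGAAA; antiparallel, so 5'→3' the coding strand is AAAGATTCTTTGGAGCCAGTTGTGACCAAGGACGACGATTATAGATACCGCATTCCCAAGGTACATATTCCATTCCGT. Replace T with U for the mRNA.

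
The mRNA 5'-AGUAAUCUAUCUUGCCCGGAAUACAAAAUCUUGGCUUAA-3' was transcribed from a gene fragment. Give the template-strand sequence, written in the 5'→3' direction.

Replace U with T to get the coding DNA strand: AGTAATCTATCTTGCCCGGAATACAAAATCTTGGCTTAA. The template strand is its reverse complement (complement TCATTAGATAGAACGGGCCTTATGTTTTAGAACCGAATT, then reverse).

5′-TTAAGCCAAGATTTTGTATTCCGGGCAAGATAGATTACT-3′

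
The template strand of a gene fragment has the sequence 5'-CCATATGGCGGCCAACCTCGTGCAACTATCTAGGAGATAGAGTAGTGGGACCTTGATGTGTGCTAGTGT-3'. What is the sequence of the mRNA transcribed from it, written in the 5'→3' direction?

5'-ACACUAGCACACAUCAAGGUCCCACUACUCUAUCUCCUAGAUAGUUGCACGAGGUUGGCCGCCAUAUGG-3'

The mRNA has the sequence of the coding strand (reverse complement of the template) with T→U. Reverse complement of CCATATGGCGGCCAACCTCGTGCAACTATCTAGGAGATAGAGTAGTGGGACCTTGATGTGTGCTAGTGT is ACACTAGCACACATCAAGGTCCCACTACTCTATCTCCTAGATAGTTGCACGAGGTTGGCCGCCATATGG; then T→U.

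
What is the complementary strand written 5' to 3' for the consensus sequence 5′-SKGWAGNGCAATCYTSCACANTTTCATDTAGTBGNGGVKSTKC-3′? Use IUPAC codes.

5′-GMASMBCCNCVACTAHATGAAANTGTGSARGATTGCNCTWCMS-3′

Standard pairs A↔T, G↔C; ambiguity codes pair Y↔R, K↔M, W↔W, S↔S, B↔V, D↔H, N↔N. Complement (SMCWTCNCGTTAGRASGTGTNAAAGTAHATCAVCNCCBMSAMG), then reverse for 5'→3'.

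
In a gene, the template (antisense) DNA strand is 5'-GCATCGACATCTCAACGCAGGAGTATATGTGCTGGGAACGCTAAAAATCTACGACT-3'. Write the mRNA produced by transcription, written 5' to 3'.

5'-AGUCGUAGAUUUUUAGCGUUCCCAGCACAUAUACUCCUGCGUUGAGAUGUCGAUGC-3'

The mRNA has the sequence of the coding strand (reverse complement of the template) with T→U. Reverse complement of GCATCGACATCTCAACGCAGGAGTATATGTGCTGGGAACGCTAAAAATCTACGACT is AGTCGTAGATTTTTAGCGTTCCCAGCACATATACTCCTGCGTTGAGATGTCGATGC; then T→U.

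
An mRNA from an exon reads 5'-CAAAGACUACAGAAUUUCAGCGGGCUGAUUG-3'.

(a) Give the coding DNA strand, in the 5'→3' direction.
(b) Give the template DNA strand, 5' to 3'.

(a) The coding strand matches the mRNA with U→T.
(b) The template strand is the reverse complement of the coding strand.

(a) 5'-CAAAGACTACAGAATTTCAGCGGGCTGATTG-3'
(b) 5'-CAATCAGCCCGCTGAAATTCTGTAGTCTTTG-3'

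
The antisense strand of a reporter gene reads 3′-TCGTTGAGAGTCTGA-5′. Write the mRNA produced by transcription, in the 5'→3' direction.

Reading the template 3'→5' as shown, RNA polymerase pairs each base (A→U, T→A, G↔C) to build mRNA 5'→3' directly.

5'-AGCAACUCUCAGACU-3'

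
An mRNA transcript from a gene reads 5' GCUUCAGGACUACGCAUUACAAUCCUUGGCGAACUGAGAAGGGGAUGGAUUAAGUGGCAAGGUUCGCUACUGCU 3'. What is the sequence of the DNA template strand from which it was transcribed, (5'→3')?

5'-AGCAGTAGCGAACCTTGCCACTTAATCCATCCCCTTCTCAGTTCGCCAAGGATTGTAATGCGTAGTCCTGAAGC-3'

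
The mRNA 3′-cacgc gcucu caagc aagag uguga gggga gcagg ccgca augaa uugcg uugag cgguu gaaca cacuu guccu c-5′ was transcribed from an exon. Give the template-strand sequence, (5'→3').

5'-GTGCGCGAGAGTTCGTTCTCACACTCCCCTCGTCCGGCGTTACTTAACGCAACTCGCCAACTTGTGTGAACAGGAG-3'

Written 5'→3' the mRNA is CUCCUGUUCACACAAGUUGGCGAGUUGCGUUAAGUAACGCCGGACGAGGGGAGUGUGAGAACGAACUCUCGCGCAC, so the coding DNA strand is CTCCTGTTCACACAAGTTGGCGAGTTGCGTTAAGTAACGCCGGACGAGGGGAGTGTGAGAACGAACTCTCGCGCAC. The template is its reverse complement.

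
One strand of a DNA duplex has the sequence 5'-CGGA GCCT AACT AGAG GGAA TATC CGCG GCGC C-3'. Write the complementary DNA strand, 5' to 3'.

Pairing A↔T and G↔C gives GCCTCGGATTGATCTCCCTTATAGGCGCCGCGG, running 3'→5'. Reverse for the 5'→3' convention.

5'-GGCGCCGCGGATATTCCCTCTAGTTAGGCTCCG-3'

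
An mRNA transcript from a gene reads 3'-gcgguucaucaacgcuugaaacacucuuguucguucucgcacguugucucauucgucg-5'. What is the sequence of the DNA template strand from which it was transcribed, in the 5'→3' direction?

Written 5'→3' the mRNA is GCUGCUUACUCUGUUGCACGCUCUUGCUUGUUCUCACAAAGUUCGCAACUACUUGGCG, so the coding DNA strand is GCTGCTTACTCTGTTGCACGCTCTTGCTTGTTCTCACAAAGTTCGCAACTACTTGGCG. The template is its reverse complement.

5'-CGCCAAGTAGTTGCGAACTTTGTGAGAACAAGCAAGAGCGTGCAACAGAGTAAGCAGC-3'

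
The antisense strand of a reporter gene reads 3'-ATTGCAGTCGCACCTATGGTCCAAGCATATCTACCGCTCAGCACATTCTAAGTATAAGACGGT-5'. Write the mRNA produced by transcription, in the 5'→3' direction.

5′-UAACGUCAGCGUGGAUACCAGGUUCGUAUAGAUGGCGAGUCGUGUAAGAUUCAUAUUCUGCCA-3′

Reading the template 3'→5' as shown, RNA polymerase pairs each base (A→U, T→A, G↔C) to build mRNA 5'→3' directly.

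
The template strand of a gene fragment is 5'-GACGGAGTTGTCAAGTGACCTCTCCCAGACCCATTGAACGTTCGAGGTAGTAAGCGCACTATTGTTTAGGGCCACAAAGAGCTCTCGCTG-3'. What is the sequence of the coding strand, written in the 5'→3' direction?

5'-CAGCGAGAGCTCTTTGTGGCCCTAAACAATAGTGCGCTTACTACCTCGAACGTTCAATGGGTCTGGGAGAGGTCACTTGACAACTCCGTC-3'

The coding strand is complementary and antiparallel to the template: take the complement (A↔T, G↔C) and reverse.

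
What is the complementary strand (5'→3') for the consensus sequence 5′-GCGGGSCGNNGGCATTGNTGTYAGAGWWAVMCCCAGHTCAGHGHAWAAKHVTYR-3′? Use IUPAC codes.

5'-YRABDMTTWTDCDCTGADCTGGGKBTWWCTCTRACANCAATGCCNNCGSCCCGC-3'

Standard pairs A↔T, G↔C; ambiguity codes pair R↔Y, M↔K, W↔W, S↔S, H↔D, V↔B, N↔N. Complement (CGCCCSGCNNCCGTAACNACARTCTCWWTBKGGGTCDAGTCDCDTWTTMDBARY), then reverse for 5'→3'.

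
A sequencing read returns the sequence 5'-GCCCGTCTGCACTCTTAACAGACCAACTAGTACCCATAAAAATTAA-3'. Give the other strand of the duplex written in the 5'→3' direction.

5′-TTAATTTTTATGGGTACTAGTTGGTCTGTTAAGAGTGCAGACGGGC-3′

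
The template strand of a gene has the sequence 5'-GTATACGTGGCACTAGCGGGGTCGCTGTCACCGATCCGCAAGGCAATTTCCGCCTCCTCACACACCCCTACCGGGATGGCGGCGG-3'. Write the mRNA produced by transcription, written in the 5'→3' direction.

The mRNA has the sequence of the coding strand (reverse complement of the template) with T→U. Reverse complement of GTATACGTGGCACTAGCGGGGTCGCTGTCACCGATCCGCAAGGCAATTTCCGCCTCCTCACACACCCCTACCGGGATGGCGGCGG is CCGCCGCCATCCCGGTAGGGGTGTGTGAGGAGGCGGAAATTGCCTTGCGGATCGGTGACAGCGACCCCGCTAGTGCCACGTATAC; then T→U.

5'-CCGCCGCCAUCCCGGUAGGGGUGUGUGAGGAGGCGGAAAUUGCCUUGCGGAUCGGUGACAGCGACCCCGCUAGUGCCACGUAUAC-3'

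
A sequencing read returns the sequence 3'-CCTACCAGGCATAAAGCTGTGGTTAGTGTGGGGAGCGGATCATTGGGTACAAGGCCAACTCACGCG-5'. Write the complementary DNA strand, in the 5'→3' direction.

5'-GGATGGTCCGTATTTCGACACCAATCACACCCCTCGCCTAGTAACCCATGTTCCGGTTGAGTGCGC-3'

The strand is given 3'→5', so its complement runs 5'→3' in the same left-to-right order: pair each base A↔T, G↔C.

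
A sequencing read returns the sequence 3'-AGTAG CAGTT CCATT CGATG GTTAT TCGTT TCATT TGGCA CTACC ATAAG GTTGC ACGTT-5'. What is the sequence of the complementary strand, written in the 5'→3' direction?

The strand is given 3'→5', so its complement runs 5'→3' in the same left-to-right order: pair each base A↔T, G↔C.

5'-TCATCGTCAAGGTAAGCTACCAATAAGCAAAGTAAACCGTGATGGTATTCCAACGTGCAA-3'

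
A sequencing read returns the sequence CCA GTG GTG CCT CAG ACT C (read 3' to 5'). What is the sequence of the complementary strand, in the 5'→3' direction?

The strand is given 3'→5', so its complement runs 5'→3' in the same left-to-right order: pair each base A↔T, G↔C.

5'-GGTCACCACGGAGTCTGAG-3'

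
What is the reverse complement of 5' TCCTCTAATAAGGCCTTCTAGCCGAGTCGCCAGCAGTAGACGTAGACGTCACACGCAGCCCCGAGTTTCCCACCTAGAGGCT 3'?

Complement each base (A↔T, G↔C): AGGAGATTATTCCGGAAGATCGGCTCAGCGGTCGTCATCTGCATCTGCAGTGTGCGTCGGGGCTCAAAGGGTGGATCTCCGA. Then reverse.

5'-AGCCTCTAGGTGGGAAACTCGGGGCTGCGTGTGACGTCTACGTCTACTGCTGGCGACTCGGCTAGAAGGCCTTATTAGAGGA-3'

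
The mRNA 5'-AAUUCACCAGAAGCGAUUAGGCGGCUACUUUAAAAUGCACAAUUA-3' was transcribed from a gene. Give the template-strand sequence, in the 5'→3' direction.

5'-TAATTGTGCATTTTAAAGTAGCCGCCTAATCGCTTCTGGTGAATT-3'

Replace U with T to get the coding DNA strand: AATTCACCAGAAGCGATTAGGCGGCTACTTTAAAATGCACAATTA. The template strand is its reverse complement (complement TTAAGTGGTCTTCGCTAATCCGCCGATGAAATTTTACGTGTTAAT, then reverse).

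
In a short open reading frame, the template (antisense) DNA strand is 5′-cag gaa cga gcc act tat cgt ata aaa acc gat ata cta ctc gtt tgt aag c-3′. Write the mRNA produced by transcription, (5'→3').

5′-GCUUACAAACGAGUAGUAUAUCGGUUUUUAUACGAUAAGUGGCUCGUUCCUG-3′

RNA polymerase reads the template 3'→5' and synthesizes mRNA 5'→3' by base-pairing (A→U, T→A, G↔C). The complement of the template is GTCCTTGCTCGGTGAATAGCATATTTTTGGCTATATGATGAGCAAACATTCG; antiparallel, so 5'→3' the coding strand is GCTTACAAACGAGTAGTATATCGGTTTTTATACGATAAGTGGCTCGTTCCTG. Replace T with U for the mRNA.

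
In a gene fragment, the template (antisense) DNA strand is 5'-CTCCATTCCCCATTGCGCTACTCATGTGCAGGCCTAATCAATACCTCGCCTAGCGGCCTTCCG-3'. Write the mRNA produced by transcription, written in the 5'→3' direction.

5'-CGGAAGGCCGCUAGGCGAGGUAUUGAUUAGGCCUGCACAUGAGUAGCGCAAUGGGGAAUGGAG-3'

The mRNA has the sequence of the coding strand (reverse complement of the template) with T→U. Reverse complement of CTCCATTCCCCATTGCGCTACTCATGTGCAGGCCTAATCAATACCTCGCCTAGCGGCCTTCCG is CGGAAGGCCGCTAGGCGAGGTATTGATTAGGCCTGCACATGAGTAGCGCAATGGGGAATGGAG; then T→U.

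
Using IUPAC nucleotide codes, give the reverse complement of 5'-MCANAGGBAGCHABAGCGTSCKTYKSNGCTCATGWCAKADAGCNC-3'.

5′-GNGCTHTMTGWCATGAGCNSMRAMGSACGCTVTDGCTVCCTNTGK-3′

Standard pairs A↔T, G↔C; ambiguity codes pair Y↔R, M↔K, W↔W, S↔S, B↔V, D↔H, N↔N. Complement (KGTNTCCVTCGDTVTCGCASGMARMSNCGAGTACWGTMTHTCGNG), then reverse for 5'→3'.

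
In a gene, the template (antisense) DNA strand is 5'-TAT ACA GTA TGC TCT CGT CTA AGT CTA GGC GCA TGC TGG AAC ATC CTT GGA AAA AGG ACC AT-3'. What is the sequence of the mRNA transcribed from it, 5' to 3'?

5'-AUGGUCCUUUUUCCAAGGAUGUUCCAGCAUGCGCCUAGACUUAGACGAGAGCAUACUGUAUA-3'

RNA polymerase reads the template 3'→5' and synthesizes mRNA 5'→3' by base-pairing (A→U, T→A, G↔C). The complement of the template is ATATGTCATACGAGAGCAGATTCAGATCCGCGTACGACCTTGTAGGAACCTTTTTCCTGGTA; antiparallel, so 5'→3' the coding strand is ATGGTCCTTTTTCCAAGGATGTTCCAGCATGCGCCTAGACTTAGACGAGAGCATACTGTATA. Replace T with U for the mRNA.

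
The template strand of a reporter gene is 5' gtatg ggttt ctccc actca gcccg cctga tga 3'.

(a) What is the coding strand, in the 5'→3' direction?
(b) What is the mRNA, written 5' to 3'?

(a) 5'-TCATCAGGCGGGCTGAGTGGGAGAAACCCATAC-3'
(b) 5'-UCAUCAGGCGGGCUGAGUGGGAGAAACCCAUAC-3'

(a) The coding strand is the reverse complement of the template: complement CATACCCAAAGAGGGTGAGTCGGGCGGACTACT, then reverse.
(b) mRNA has the coding-strand sequence with T→U.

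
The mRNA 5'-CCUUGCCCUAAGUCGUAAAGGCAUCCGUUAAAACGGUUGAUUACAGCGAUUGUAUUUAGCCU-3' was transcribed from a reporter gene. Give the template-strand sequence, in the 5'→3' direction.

Replace U with T to get the coding DNA strand: CCTTGCCCTAAGTCGTAAAGGCATCCGTTAAAACGGTTGATTACAGCGATTGTATTTAGCCT. The template strand is its reverse complement (complement GGAACGGGATTCAGCATTTCCGTAGGCAATTTTGCCAACTAATGTCGCTAACATAAATCGGA, then reverse).

5′-AGGCTAAATACAATCGCTGTAATCAACCGTTTTAACGGATGCCTTTACGACTTAGGGCAAGG-3′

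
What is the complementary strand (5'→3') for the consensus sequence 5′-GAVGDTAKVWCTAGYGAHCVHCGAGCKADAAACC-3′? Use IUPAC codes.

5'-GGTTTHTMGCTCGDBGDTCRCTAGWBMTAHCBTC-3'

Standard pairs A↔T, G↔C; ambiguity codes pair Y↔R, K↔M, W↔W, D↔H, V↔B. Complement (CTBCHATMBWGATCRCTDGBDGCTCGMTHTTTGG), then reverse for 5'→3'.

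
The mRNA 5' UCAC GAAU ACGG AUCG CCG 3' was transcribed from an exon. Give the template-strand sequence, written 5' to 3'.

Replace U with T to get the coding DNA strand: TCACGAATACGGATCGCCG. The template strand is its reverse complement (complement AGTGCTTATGCCTAGCGGC, then reverse).

5′-CGGCGATCCGTATTCGTGA-3′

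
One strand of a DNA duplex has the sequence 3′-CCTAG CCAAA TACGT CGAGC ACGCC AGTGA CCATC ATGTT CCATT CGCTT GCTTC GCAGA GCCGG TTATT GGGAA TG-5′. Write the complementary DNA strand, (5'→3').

5'-GGATCGGTTTATGCAGCTCGTGCGGTCACTGGTAGTACAAGGTAAGCGAACGAAGCGTCTCGGCCAATAACCCTTAC-3'

The strand is given 3'→5', so its complement runs 5'→3' in the same left-to-right order: pair each base A↔T, G↔C.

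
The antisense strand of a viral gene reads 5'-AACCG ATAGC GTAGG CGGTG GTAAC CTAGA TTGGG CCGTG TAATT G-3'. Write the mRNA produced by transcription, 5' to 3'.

5'-CAAUUACACGGCCCAAUCUAGGUUACCACCGCCUACGCUAUCGGUU-3'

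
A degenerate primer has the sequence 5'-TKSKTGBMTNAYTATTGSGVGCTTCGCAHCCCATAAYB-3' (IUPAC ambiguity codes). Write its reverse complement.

5'-VRTTATGGGDTGCGAAGCBCSCAATARTNAKVCAMSMA-3'

Standard pairs A↔T, G↔C; ambiguity codes pair Y↔R, M↔K, S↔S, B↔V, H↔D, N↔N. Complement (AMSMACVKANTRATAACSCBCGAAGCGTDGGGTATTRV), then reverse for 5'→3'.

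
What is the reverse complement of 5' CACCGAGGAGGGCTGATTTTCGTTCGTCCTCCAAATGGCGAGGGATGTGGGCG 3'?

Complement each base (A↔T, G↔C): GTGGCTCCTCCCGACTAAAAGCAAGCAGGAGGTTTACCGCTCCCTACACCCGC. Then reverse.

5'-CGCCCACATCCCTCGCCATTTGGAGGACGAACGAAAATCAGCCCTCCTCGGTG-3'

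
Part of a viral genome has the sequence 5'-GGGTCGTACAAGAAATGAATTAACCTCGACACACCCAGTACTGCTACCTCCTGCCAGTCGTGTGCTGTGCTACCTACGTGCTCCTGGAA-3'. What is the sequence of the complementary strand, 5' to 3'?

Pairing A↔T and G↔C gives CCCAGCATGTTCTTTACTTAATTGGAGCTGTGTGGGTCATGACGATGGAGGACGGTCAGCACACGACACGATGGATGCACGAGGACCTT, running 3'→5'. Reverse for the 5'→3' convention.

5'-TTCCAGGAGCACGTAGGTAGCACAGCACACGACTGGCAGGAGGTAGCAGTACTGGGTGTGTCGAGGTTAATTCATTTCTTGTACGACCC-3'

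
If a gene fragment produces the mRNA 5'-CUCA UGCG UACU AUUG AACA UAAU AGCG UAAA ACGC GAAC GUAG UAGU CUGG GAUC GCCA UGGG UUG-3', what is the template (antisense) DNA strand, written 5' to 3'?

5'-CAACCCATGGCGATCCCAGACTACTACGTTCGCGTTTTACGCTATTATGTTCAATAGTACGCATGAG-3'

Replace U with T to get the coding DNA strand: CTCATGCGTACTATTGAACATAATAGCGTAAAACGCGAACGTAGTAGTCTGGGATCGCCATGGGTTG. The template strand is its reverse complement (complement GAGTACGCATGATAACTTGTATTATCGCATTTTGCGCTTGCATCATCAGACCCTAGCGGTACCCAAC, then reverse).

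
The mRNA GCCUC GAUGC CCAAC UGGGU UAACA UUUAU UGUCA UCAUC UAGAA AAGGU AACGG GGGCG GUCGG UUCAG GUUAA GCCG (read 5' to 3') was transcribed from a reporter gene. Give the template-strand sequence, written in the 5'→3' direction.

Replace U with T to get the coding DNA strand: GCCTCGATGCCCAACTGGGTTAACATTTATTGTCATCATCTAGAAAAGGTAACGGGGGCGGTCGGTTCAGGTTAAGCCG. The template strand is its reverse complement (complement CGGAGCTACGGGTTGACCCAATTGTAAATAACAGTAGTAGATCTTTTCCATTGCCCCCGCCAGCCAAGTCCAATTCGGC, then reverse).

5′-CGGCTTAACCTGAACCGACCGCCCCCGTTACCTTTTCTAGATGATGACAATAAATGTTAACCCAGTTGGGCATCGAGGC-3′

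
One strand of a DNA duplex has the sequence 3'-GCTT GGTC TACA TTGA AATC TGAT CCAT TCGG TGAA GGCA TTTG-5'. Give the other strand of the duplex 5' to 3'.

5'-CGAACCAGATGTAACTTTAGACTAGGTAAGCCACTTCCGTAAAC-3'

The strand is given 3'→5', so its complement runs 5'→3' in the same left-to-right order: pair each base A↔T, G↔C.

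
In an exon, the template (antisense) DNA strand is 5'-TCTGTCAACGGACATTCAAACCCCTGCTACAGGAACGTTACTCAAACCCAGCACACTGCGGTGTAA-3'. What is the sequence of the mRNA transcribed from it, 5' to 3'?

5′-UUACACCGCAGUGUGCUGGGUUUGAGUAACGUUCCUGUAGCAGGGGUUUGAAUGUCCGUUGACAGA-3′

RNA polymerase reads the template 3'→5' and synthesizes mRNA 5'→3' by base-pairing (A→U, T→A, G↔C). The complement of the template is AGACAGTTGCCTGTAAGTTTGGGGACGATGTCCTTGCAATGAGTTTGGGTCGTGTGACGCCACATT; antiparallel, so 5'→3' the coding strand is TTACACCGCAGTGTGCTGGGTTTGAGTAACGTTCCTGTAGCAGGGGTTTGAATGTCCGTTGACAGA. Replace T with U for the mRNA.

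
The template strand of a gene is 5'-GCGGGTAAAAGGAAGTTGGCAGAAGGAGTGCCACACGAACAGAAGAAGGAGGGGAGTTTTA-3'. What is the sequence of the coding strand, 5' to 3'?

5′-TAAAACTCCCCTCCTTCTTCTGTTCGTGTGGCACTCCTTCTGCCAACTTCCTTTTACCCGC-3′

The coding strand is complementary and antiparallel to the template: take the complement (A↔T, G↔C) and reverse.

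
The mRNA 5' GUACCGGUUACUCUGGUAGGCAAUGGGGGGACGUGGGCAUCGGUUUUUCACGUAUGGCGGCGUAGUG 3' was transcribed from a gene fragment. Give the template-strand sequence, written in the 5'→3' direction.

Replace U with T to get the coding DNA strand: GTACCGGTTACTCTGGTAGGCAATGGGGGGACGTGGGCATCGGTTTTTCACGTATGGCGGCGTAGTG. The template strand is its reverse complement (complement CATGGCCAATGAGACCATCCGTTACCCCCCTGCACCCGTAGCCAAAAAGTGCATACCGCCGCATCAC, then reverse).

5′-CACTACGCCGCCATACGTGAAAAACCGATGCCCACGTCCCCCCATTGCCTACCAGAGTAACCGGTAC-3′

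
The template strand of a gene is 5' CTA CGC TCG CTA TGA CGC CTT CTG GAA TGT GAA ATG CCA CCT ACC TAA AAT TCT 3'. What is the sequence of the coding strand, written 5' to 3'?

The coding strand is complementary and antiparallel to the template: take the complement (A↔T, G↔C) and reverse.

5'-AGAATTTTAGGTAGGTGGCATTTCACATTCCAGAAGGCGTCATAGCGAGCGTAG-3'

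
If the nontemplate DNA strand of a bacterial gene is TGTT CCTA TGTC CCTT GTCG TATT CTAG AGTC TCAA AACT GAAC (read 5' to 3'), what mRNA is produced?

The mRNA is synthesized from the template strand, so it matches the coding strand with T replaced by U.

5'-UGUUCCUAUGUCCCUUGUCGUAUUCUAGAGUCUCAAAACUGAAC-3'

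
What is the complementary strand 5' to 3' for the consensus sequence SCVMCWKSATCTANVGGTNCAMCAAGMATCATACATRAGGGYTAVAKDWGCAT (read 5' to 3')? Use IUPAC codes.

Standard pairs A↔T, G↔C; ambiguity codes pair R↔Y, M↔K, W↔W, S↔S, D↔H, V↔B, N↔N. Complement (SGBKGWMSTAGATNBCCANGTKGTTCKTAGTATGTAYTCCCRATBTMHWCGTA), then reverse for 5'→3'.

5′-ATGCWHMTBTARCCCTYATGTATGATKCTTGKTGNACCBNTAGATSMWGKBGS-3′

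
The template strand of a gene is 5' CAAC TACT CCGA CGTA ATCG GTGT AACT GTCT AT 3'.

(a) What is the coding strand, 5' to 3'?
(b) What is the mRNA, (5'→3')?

(a) The coding strand is the reverse complement of the template: complement GTTGATGAGGCTGCATTAGCCACATTGACAGATA, then reverse.
(b) mRNA has the coding-strand sequence with T→U.

(a) 5'-ATAGACAGTTACACCGATTACGTCGGAGTAGTTG-3'
(b) 5'-AUAGACAGUUACACCGAUUACGUCGGAGUAGUUG-3'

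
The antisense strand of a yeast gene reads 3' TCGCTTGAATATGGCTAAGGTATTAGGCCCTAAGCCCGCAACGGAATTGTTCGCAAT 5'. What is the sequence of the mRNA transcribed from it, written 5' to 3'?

5'-AGCGAACUUAUACCGAUUCCAUAAUCCGGGAUUCGGGCGUUGCCUUAACAAGCGUUA-3'

Reading the template 3'→5' as shown, RNA polymerase pairs each base (A→U, T→A, G↔C) to build mRNA 5'→3' directly.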